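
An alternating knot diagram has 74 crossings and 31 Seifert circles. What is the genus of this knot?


For alternating knots, g = (c - s + 1)/2.
= (74 - 31 + 1)/2
= 44/2 = 22

22


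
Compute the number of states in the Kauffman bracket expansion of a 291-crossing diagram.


Each crossing contributes 2 choices (A-smoothing or B-smoothing).
Total states = 2^291 = 3978585891278293137243057985174566720803649206378781739523711815145275976100267004264448

3978585891278293137243057985174566720803649206378781739523711815145275976100267004264448


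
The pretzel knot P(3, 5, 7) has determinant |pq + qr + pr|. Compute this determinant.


Step 1: Compute pq + qr + pr.
pq = 3*5 = 15
qr = 5*7 = 35
pr = 3*7 = 21
pq + qr + pr = 15 + 35 + 21 = 71
Step 2: Take absolute value.
det(P(3,5,7)) = |71| = 71

71


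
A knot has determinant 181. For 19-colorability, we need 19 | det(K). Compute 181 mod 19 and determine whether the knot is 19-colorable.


Step 1: A knot is p-colorable if and only if p divides its determinant.
Step 2: Compute 181 mod 19.
181 = 9 * 19 + 10
Step 3: 181 mod 19 = 10
Step 4: The knot is 19-colorable: no

10


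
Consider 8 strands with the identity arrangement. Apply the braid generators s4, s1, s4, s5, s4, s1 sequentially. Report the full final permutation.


Starting with identity [1, 2, 3, 4, 5, 6, 7, 8].
Apply generators in sequence:
  After s4: [1, 2, 3, 5, 4, 6, 7, 8]
  After s1: [2, 1, 3, 5, 4, 6, 7, 8]
  After s4: [2, 1, 3, 4, 5, 6, 7, 8]
  After s5: [2, 1, 3, 4, 6, 5, 7, 8]
  After s4: [2, 1, 3, 6, 4, 5, 7, 8]
  After s1: [1, 2, 3, 6, 4, 5, 7, 8]
Final permutation: [1, 2, 3, 6, 4, 5, 7, 8]

[1, 2, 3, 6, 4, 5, 7, 8]


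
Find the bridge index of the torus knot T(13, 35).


The bridge number of T(p,q) is min(p,q).
min(13, 35) = 13

13


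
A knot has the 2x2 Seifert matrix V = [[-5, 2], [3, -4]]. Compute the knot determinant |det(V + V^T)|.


Step 1: Form V + V^T where V = [[-5, 2], [3, -4]]
  V^T = [[-5, 3], [2, -4]]
  V + V^T = [[-10, 5], [5, -8]]
Step 2: det(V + V^T) = (-10)*(-8) - 5*5
  = 80 - 25 = 55
Step 3: Knot determinant = |det(V + V^T)| = |55| = 55

55


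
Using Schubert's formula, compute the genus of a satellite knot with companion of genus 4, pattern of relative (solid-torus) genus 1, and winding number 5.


Schubert: g(satellite) = g_rel(pattern) + |winding| * g(companion),
where g_rel(pattern) is the genus of the pattern relative to the solid torus.
= 1 + 5 * 4
= 1 + 20 = 21

21


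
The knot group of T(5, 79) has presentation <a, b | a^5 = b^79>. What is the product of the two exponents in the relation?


The relation is a^5 = b^79.
Product of exponents = 5 * 79
= 395

395


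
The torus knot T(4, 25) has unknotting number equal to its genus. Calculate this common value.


For a torus knot T(p,q), both the unknotting number and genus equal (p-1)(q-1)/2.
= (4-1)(25-1)/2
= 3*24/2
= 72/2 = 36

36


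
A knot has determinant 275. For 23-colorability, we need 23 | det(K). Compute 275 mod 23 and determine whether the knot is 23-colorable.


Step 1: A knot is p-colorable if and only if p divides its determinant.
Step 2: Compute 275 mod 23.
275 = 11 * 23 + 22
Step 3: 275 mod 23 = 22
Step 4: The knot is 23-colorable: no

22


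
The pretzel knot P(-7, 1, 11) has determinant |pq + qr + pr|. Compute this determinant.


Step 1: Compute pq + qr + pr.
pq = (-7)*1 = -7
qr = 1*11 = 11
pr = (-7)*11 = -77
pq + qr + pr = -7 + 11 + (-77) = -73
Step 2: Take absolute value.
det(P(-7,1,11)) = |-73| = 73

73


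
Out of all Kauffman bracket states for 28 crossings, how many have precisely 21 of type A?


We choose which 21 of 28 crossings get A-smoothings.
C(28, 21) = 28! / (21! * 7!)
= 1184040

1184040


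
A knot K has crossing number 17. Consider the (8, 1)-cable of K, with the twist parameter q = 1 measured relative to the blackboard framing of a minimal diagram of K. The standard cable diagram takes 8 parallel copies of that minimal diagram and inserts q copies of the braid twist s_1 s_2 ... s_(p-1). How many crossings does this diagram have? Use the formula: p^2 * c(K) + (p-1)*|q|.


Step 1: Each of the c(K) crossings of the companion diagram becomes p*p = p^2 crossings among the p parallel strands, and each of the |q| twists s_1 s_2 ... s_(p-1) adds (p-1) crossings.
  Crossings = p^2 * c(K) + (p-1)*|q|
Step 2: = 8^2 * 17 + (8-1)*1
Step 3: = 64*17 + 7*1
Step 4: = 1088 + 7 = 1095

1095


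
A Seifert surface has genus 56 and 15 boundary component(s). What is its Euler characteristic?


chi = 2 - 2g - b
= 2 - 2*56 - 15
= 2 - 112 - 15 = -125

-125


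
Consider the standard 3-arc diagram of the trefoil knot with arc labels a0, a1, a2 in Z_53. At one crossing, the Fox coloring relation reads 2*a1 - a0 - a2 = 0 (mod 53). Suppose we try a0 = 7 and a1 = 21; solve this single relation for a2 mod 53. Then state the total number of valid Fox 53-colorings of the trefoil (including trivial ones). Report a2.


Step 1: Apply the given crossing relation 2*a1 - a0 - a2 = 0 (mod 53).
  a2 = 2*a1 - a0 mod 53
  a2 = 2*21 - 7 mod 53
  a2 = 42 - 7 mod 53
  a2 = 35 mod 53 = 35
Step 2: The trefoil has determinant 3.
  Number of Fox p-colorings (p prime) is p^2 if p = 3, else p.
  Since 53 does not divide 3, only trivial (constant) colorings exist.
  (So the trial a0 = 7, a1 = 21 with a0 != a1 does NOT extend to a valid coloring of the whole trefoil: the other two crossing relations require 3*(a1 - a0) = 0 (mod 53), which fails.)
  Total colorings = 53
Step 3: a2 = 35, total Fox 53-colorings = 53

35


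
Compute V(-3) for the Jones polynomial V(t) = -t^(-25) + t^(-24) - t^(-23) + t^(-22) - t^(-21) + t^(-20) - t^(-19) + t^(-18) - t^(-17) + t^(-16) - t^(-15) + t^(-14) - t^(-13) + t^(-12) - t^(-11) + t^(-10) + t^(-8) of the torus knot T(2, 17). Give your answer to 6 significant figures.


Substituting t = -3 into V(t) = -t^(-25) + t^(-24) - t^(-23) + t^(-22) - t^(-21) + t^(-20) - t^(-19) + t^(-18) - t^(-17) + t^(-16) - t^(-15) + t^(-14) - t^(-13) + t^(-12) - t^(-11) + t^(-10) + t^(-8):
  (-)t^(-25) = 1.18024e-12
  (+)t^(-24) = 3.54071e-12
  (-)t^(-23) = 1.06221e-11
  (+)t^(-22) = 3.18664e-11
  (-)t^(-21) = 9.55991e-11
  (+)t^(-20) = 2.86797e-10
  (-)t^(-19) = 8.60392e-10
  (+)t^(-18) = 2.58117e-09
  (-)t^(-17) = 7.74352e-09
  (+)t^(-16) = 2.32306e-08
  (-)t^(-15) = 6.96917e-08
  (+)t^(-14) = 2.09075e-07
  (-)t^(-13) = 6.27225e-07
  (+)t^(-12) = 1.88168e-06
  (-)t^(-11) = 5.64503e-06
  (+)t^(-10) = 1.69351e-05
  (+)t^(-8) = 0.000152416
Sum = (1.18024e-12) + (3.54071e-12) + (1.06221e-11) + (3.18664e-11) + (9.55991e-11) + (2.86797e-10) + (8.60392e-10) + (2.58117e-09) + (7.74352e-09) + (2.32306e-08) + (6.96917e-08) + (2.09075e-07) + (6.27225e-07) + (1.88168e-06) + (5.64503e-06) + (1.69351e-05) + (0.000152416)
= 0.0001778184214
Rounded to 6 significant figures: 0.000177818

0.000177818


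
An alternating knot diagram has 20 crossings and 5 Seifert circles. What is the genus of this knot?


For alternating knots, g = (c - s + 1)/2.
= (20 - 5 + 1)/2
= 16/2 = 8

8


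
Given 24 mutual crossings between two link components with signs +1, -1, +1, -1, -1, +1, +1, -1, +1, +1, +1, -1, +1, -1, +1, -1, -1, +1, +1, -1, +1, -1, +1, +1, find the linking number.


Step 1: Count positive crossings: 14
Step 2: Count negative crossings: 10
Step 3: Sum of signs = 14 - 10 = 4
Step 4: Linking number = sum/2 = 4/2 = 2

2


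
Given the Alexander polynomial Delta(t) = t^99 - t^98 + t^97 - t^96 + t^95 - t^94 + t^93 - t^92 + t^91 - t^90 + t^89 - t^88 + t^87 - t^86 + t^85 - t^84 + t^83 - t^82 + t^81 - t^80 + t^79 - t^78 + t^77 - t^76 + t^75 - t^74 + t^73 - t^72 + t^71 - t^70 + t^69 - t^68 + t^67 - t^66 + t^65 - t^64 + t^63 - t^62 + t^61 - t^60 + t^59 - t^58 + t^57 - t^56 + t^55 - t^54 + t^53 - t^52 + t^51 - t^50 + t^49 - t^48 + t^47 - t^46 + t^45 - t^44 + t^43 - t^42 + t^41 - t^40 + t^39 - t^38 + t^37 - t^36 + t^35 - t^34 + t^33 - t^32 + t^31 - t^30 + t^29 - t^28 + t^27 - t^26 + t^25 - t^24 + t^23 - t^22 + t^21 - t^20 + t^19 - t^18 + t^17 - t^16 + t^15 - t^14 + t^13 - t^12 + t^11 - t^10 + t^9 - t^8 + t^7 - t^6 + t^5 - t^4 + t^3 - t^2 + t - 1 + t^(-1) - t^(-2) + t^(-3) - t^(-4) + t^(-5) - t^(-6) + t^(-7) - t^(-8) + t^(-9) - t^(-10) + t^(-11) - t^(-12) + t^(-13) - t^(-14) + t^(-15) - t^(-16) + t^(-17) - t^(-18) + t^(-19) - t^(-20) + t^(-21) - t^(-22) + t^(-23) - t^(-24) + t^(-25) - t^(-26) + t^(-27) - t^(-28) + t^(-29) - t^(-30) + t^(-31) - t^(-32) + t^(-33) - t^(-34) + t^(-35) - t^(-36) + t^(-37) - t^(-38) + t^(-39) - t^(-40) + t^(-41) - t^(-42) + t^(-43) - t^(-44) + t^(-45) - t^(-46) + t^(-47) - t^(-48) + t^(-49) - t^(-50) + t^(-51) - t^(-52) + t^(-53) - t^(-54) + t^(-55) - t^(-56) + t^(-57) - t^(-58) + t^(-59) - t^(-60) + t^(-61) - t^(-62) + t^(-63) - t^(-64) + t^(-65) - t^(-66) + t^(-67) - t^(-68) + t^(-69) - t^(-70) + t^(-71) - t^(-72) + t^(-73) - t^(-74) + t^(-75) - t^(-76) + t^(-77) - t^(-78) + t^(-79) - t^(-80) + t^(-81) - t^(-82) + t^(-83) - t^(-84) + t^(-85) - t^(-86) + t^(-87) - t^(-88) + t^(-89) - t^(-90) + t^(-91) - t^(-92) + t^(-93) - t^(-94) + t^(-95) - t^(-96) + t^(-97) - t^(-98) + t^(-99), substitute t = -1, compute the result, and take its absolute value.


Step 1: The polynomial has 199 terms with alternating signs, exponents from 99 down to -99.
Step 2: Substitute t = -1. The i-th term has coefficient (-1)^i and exponent (m-i),
  so its value is (-1)^i * (-1)^(m-i) = (-1)^m = -1 for every i.
Step 3: All 199 terms equal -1, so Delta(-1) = 199 * (-1) = -199
Step 4: |Delta(-1)| = 199

199


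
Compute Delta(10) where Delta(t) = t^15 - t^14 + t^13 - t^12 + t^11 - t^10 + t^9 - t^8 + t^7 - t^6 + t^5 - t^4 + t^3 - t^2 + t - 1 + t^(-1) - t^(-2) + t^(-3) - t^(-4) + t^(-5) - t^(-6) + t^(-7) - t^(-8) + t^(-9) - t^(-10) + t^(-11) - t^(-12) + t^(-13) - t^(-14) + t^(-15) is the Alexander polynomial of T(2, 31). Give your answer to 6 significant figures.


Substituting t = 10 into Delta(t) = t^15 - t^14 + t^13 - t^12 + t^11 - t^10 + t^9 - t^8 + t^7 - t^6 + t^5 - t^4 + t^3 - t^2 + t - 1 + t^(-1) - t^(-2) + t^(-3) - t^(-4) + t^(-5) - t^(-6) + t^(-7) - t^(-8) + t^(-9) - t^(-10) + t^(-11) - t^(-12) + t^(-13) - t^(-14) + t^(-15):
Term values: (1000000000000000) + (-100000000000000) + (10000000000000) + (-1000000000000) + (100000000000) + (-10000000000) + (1000000000) + (-100000000) + (10000000) + (-1000000) + (100000) + (-10000) + (1000) + (-100) + (10) + (-1) + (0.1) + (-0.01) + (0.001) + (-0.0001) + (1e-05) + (-1e-06) + (1e-07) + (-1e-08) + (1e-09) + (-1e-10) + (1e-11) + (-1e-12) + (1e-13) + (-1e-14) + (1e-15)
Sum = 9.090909091e+14
Rounded to 6 significant figures: 9.09091e+14

9.09091e+14


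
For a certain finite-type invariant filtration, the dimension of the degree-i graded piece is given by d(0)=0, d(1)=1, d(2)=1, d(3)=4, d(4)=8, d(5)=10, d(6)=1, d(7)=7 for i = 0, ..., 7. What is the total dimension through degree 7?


Total dimension = d(0) + d(1) + ... + d(7)
= 0 + 1 + 1 + 4 + 8 + 10 + 1 + 7
= 32

32


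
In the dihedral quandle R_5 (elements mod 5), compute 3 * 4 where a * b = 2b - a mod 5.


3 * 4 = 2*4 - 3 mod 5
= 8 - 3 mod 5
= 5 mod 5 = 0

0


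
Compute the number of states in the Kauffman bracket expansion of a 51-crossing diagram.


Each crossing contributes 2 choices (A-smoothing or B-smoothing).
Total states = 2^51 = 2251799813685248

2251799813685248


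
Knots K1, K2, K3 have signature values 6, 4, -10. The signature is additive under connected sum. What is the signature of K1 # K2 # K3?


The signature is additive under connected sum.
signature(K1 # K2 # K3) = (6) + (4) + (-10)
= 0

0


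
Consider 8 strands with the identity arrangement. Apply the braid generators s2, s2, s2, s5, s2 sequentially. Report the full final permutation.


Starting with identity [1, 2, 3, 4, 5, 6, 7, 8].
Apply generators in sequence:
  After s2: [1, 3, 2, 4, 5, 6, 7, 8]
  After s2: [1, 2, 3, 4, 5, 6, 7, 8]
  After s2: [1, 3, 2, 4, 5, 6, 7, 8]
  After s5: [1, 3, 2, 4, 6, 5, 7, 8]
  After s2: [1, 2, 3, 4, 6, 5, 7, 8]
Final permutation: [1, 2, 3, 4, 6, 5, 7, 8]

[1, 2, 3, 4, 6, 5, 7, 8]


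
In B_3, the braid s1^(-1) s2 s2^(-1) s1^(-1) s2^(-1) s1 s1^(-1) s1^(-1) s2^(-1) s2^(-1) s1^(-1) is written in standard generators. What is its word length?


The word length counts the number of generators (including inverses).
Listing each generator: s1^(-1), s2, s2^(-1), s1^(-1), s2^(-1), s1, s1^(-1), s1^(-1), s2^(-1), s2^(-1), s1^(-1)
There are 11 generators in this braid word.

11


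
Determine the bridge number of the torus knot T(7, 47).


The bridge number of T(p,q) is min(p,q).
min(7, 47) = 7

7


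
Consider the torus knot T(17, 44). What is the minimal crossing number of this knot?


For a torus knot T(p, q) with gcd(p,q)=1,
the crossing number is min(p*(q-1), q*(p-1)).
p*(q-1) = 17*43 = 731
q*(p-1) = 44*16 = 704
min(731, 704) = 704

704


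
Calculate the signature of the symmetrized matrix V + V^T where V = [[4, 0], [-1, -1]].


Step 1: V + V^T = [[8, -1], [-1, -2]]
Step 2: trace = 6, det = -17
Step 3: Discriminant = 6^2 - 4*(-17) = 104
Step 4: Eigenvalues: 8.09902, -2.09902
Step 5: Signature = (# positive eigenvalues) - (# negative eigenvalues) = 0

0


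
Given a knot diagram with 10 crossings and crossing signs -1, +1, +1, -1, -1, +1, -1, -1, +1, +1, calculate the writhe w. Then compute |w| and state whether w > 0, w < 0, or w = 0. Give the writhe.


Step 1: Count positive crossings (+1).
Positive crossings: 5
Step 2: Count negative crossings (-1).
Negative crossings: 5
Step 3: Writhe = (positive) - (negative)
w = 5 - 5 = 0
Step 4: |w| = 0, and w is zero

0


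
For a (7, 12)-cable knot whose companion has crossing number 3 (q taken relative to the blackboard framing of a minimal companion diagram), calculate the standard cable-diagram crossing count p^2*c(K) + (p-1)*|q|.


Step 1: Each of the c(K) crossings of the companion diagram becomes p*p = p^2 crossings among the p parallel strands, and each of the |q| twists s_1 s_2 ... s_(p-1) adds (p-1) crossings.
  Crossings = p^2 * c(K) + (p-1)*|q|
Step 2: = 7^2 * 3 + (7-1)*12
Step 3: = 49*3 + 6*12
Step 4: = 147 + 72 = 219

219


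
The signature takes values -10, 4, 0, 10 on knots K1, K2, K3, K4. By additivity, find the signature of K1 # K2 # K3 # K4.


The signature is additive under connected sum.
signature(K1 # K2 # K3 # K4) = (-10) + (4) + (0) + (10)
= 4

4


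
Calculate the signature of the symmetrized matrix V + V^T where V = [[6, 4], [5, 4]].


Step 1: V + V^T = [[12, 9], [9, 8]]
Step 2: trace = 20, det = 15
Step 3: Discriminant = 20^2 - 4*15 = 340
Step 4: Eigenvalues: 19.2195, 0.780456
Step 5: Signature = (# positive eigenvalues) - (# negative eigenvalues) = 2

2


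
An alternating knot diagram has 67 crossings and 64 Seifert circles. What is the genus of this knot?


For alternating knots, g = (c - s + 1)/2.
= (67 - 64 + 1)/2
= 4/2 = 2

2


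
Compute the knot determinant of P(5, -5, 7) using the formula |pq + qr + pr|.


Step 1: Compute pq + qr + pr.
pq = 5*(-5) = -25
qr = (-5)*7 = -35
pr = 5*7 = 35
pq + qr + pr = -25 + (-35) + 35 = -25
Step 2: Take absolute value.
det(P(5,-5,7)) = |-25| = 25

25


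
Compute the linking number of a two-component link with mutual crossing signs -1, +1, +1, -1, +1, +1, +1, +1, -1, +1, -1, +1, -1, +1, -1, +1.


Step 1: Count positive crossings: 10
Step 2: Count negative crossings: 6
Step 3: Sum of signs = 10 - 6 = 4
Step 4: Linking number = sum/2 = 4/2 = 2

2


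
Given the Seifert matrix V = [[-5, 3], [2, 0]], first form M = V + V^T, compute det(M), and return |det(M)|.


Step 1: Form V + V^T where V = [[-5, 3], [2, 0]]
  V^T = [[-5, 2], [3, 0]]
  V + V^T = [[-10, 5], [5, 0]]
Step 2: det(V + V^T) = (-10)*0 - 5*5
  = 0 - 25 = -25
Step 3: Knot determinant = |det(V + V^T)| = |-25| = 25

25


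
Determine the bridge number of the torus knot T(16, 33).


The bridge number of T(p,q) is min(p,q).
min(16, 33) = 16

16


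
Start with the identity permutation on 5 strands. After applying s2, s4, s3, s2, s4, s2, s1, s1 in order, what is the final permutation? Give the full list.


Starting with identity [1, 2, 3, 4, 5].
Apply generators in sequence:
  After s2: [1, 3, 2, 4, 5]
  After s4: [1, 3, 2, 5, 4]
  After s3: [1, 3, 5, 2, 4]
  After s2: [1, 5, 3, 2, 4]
  After s4: [1, 5, 3, 4, 2]
  After s2: [1, 3, 5, 4, 2]
  After s1: [3, 1, 5, 4, 2]
  After s1: [1, 3, 5, 4, 2]
Final permutation: [1, 3, 5, 4, 2]

[1, 3, 5, 4, 2]


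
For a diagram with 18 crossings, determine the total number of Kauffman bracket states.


Each crossing contributes 2 choices (A-smoothing or B-smoothing).
Total states = 2^18 = 262144

262144


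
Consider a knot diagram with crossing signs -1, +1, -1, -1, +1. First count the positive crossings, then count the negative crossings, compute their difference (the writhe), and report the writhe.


Step 1: Count positive crossings (+1).
Positive crossings: 2
Step 2: Count negative crossings (-1).
Negative crossings: 3
Step 3: Writhe = (positive) - (negative)
w = 2 - 3 = -1
Step 4: |w| = 1, and w is negative

-1


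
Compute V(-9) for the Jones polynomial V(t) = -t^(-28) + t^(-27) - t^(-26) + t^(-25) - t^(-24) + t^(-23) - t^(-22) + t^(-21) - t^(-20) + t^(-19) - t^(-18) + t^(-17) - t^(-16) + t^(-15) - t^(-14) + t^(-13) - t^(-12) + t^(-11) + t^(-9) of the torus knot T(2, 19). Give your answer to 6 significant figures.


Substituting t = -9 into V(t) = -t^(-28) + t^(-27) - t^(-26) + t^(-25) - t^(-24) + t^(-23) - t^(-22) + t^(-21) - t^(-20) + t^(-19) - t^(-18) + t^(-17) - t^(-16) + t^(-15) - t^(-14) + t^(-13) - t^(-12) + t^(-11) + t^(-9):
  (-)t^(-28) = -1.91078e-27
  (+)t^(-27) = -1.7197e-26
  (-)t^(-26) = -1.54773e-25
  (+)t^(-25) = -1.39296e-24
  (-)t^(-24) = -1.25366e-23
  (+)t^(-23) = -1.12829e-22
  (-)t^(-22) = -1.01546e-21
  (+)t^(-21) = -9.13918e-21
  (-)t^(-20) = -8.22526e-20
  (+)t^(-19) = -7.40274e-19
  (-)t^(-18) = -6.66246e-18
  (+)t^(-17) = -5.99622e-17
  (-)t^(-16) = -5.3966e-16
  (+)t^(-15) = -4.85694e-15
  (-)t^(-14) = -4.37124e-14
  (+)t^(-13) = -3.93412e-13
  (-)t^(-12) = -3.54071e-12
  (+)t^(-11) = -3.18664e-11
  (+)t^(-9) = -2.58117e-09
Sum = (-1.91078e-27) + (-1.7197e-26) + (-1.54773e-25) + (-1.39296e-24) + (-1.25366e-23) + (-1.12829e-22) + (-1.01546e-21) + (-9.13918e-21) + (-8.22526e-20) + (-7.40274e-19) + (-6.66246e-18) + (-5.99622e-17) + (-5.3966e-16) + (-4.85694e-15) + (-4.37124e-14) + (-3.93412e-13) + (-3.54071e-12) + (-3.18664e-11) + (-2.58117e-09)
= -2.617024442e-09
Rounded to 6 significant figures: -2.61702e-09

-2.61702e-09


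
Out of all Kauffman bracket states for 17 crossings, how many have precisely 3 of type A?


We choose which 3 of 17 crossings get A-smoothings.
C(17, 3) = 17! / (3! * 14!)
= 680

680


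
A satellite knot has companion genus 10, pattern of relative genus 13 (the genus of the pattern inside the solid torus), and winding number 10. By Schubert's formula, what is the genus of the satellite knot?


Schubert: g(satellite) = g_rel(pattern) + |winding| * g(companion),
where g_rel(pattern) is the genus of the pattern relative to the solid torus.
= 13 + 10 * 10
= 13 + 100 = 113

113


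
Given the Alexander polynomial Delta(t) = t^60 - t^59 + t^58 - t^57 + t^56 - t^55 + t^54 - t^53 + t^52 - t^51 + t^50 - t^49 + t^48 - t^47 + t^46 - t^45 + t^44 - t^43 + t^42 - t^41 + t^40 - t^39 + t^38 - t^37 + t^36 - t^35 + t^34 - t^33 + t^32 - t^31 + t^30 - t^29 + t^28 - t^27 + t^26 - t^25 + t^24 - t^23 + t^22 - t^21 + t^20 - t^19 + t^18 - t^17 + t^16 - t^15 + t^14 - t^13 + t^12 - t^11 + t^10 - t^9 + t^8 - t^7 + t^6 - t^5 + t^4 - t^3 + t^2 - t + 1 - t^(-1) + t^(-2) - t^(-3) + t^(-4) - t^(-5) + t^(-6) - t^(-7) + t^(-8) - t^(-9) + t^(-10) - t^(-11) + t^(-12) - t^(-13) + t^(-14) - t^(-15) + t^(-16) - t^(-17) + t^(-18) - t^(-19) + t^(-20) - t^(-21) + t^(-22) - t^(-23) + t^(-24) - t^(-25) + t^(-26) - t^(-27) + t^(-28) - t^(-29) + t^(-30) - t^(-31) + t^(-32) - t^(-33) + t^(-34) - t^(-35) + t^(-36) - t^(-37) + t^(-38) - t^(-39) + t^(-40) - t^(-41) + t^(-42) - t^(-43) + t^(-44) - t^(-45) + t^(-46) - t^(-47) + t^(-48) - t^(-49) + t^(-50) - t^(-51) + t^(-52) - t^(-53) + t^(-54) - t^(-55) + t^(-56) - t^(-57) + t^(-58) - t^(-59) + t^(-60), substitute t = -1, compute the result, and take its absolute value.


Step 1: The polynomial has 121 terms with alternating signs, exponents from 60 down to -60.
Step 2: Substitute t = -1. The i-th term has coefficient (-1)^i and exponent (m-i),
  so its value is (-1)^i * (-1)^(m-i) = (-1)^m = 1 for every i.
Step 3: All 121 terms equal 1, so Delta(-1) = 121 * (1) = 121
Step 4: |Delta(-1)| = 121

121


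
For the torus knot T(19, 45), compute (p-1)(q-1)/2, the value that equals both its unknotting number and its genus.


For a torus knot T(p,q), both the unknotting number and genus equal (p-1)(q-1)/2.
= (19-1)(45-1)/2
= 18*44/2
= 792/2 = 396

396


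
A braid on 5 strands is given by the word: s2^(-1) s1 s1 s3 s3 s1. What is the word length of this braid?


The word length counts the number of generators (including inverses).
Listing each generator: s2^(-1), s1, s1, s3, s3, s1
There are 6 generators in this braid word.

6


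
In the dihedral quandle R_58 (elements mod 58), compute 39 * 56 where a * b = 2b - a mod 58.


39 * 56 = 2*56 - 39 mod 58
= 112 - 39 mod 58
= 73 mod 58 = 15

15


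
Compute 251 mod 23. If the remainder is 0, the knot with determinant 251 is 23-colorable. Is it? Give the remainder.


Step 1: A knot is p-colorable if and only if p divides its determinant.
Step 2: Compute 251 mod 23.
251 = 10 * 23 + 21
Step 3: 251 mod 23 = 21
Step 4: The knot is 23-colorable: no

21


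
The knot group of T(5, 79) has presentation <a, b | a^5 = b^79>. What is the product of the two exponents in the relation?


The relation is a^5 = b^79.
Product of exponents = 5 * 79
= 395

395


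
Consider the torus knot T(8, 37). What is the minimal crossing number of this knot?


For a torus knot T(p, q) with gcd(p,q)=1,
the crossing number is min(p*(q-1), q*(p-1)).
p*(q-1) = 8*36 = 288
q*(p-1) = 37*7 = 259
min(288, 259) = 259

259


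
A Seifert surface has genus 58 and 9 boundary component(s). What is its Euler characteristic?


chi = 2 - 2g - b
= 2 - 2*58 - 9
= 2 - 116 - 9 = -123

-123


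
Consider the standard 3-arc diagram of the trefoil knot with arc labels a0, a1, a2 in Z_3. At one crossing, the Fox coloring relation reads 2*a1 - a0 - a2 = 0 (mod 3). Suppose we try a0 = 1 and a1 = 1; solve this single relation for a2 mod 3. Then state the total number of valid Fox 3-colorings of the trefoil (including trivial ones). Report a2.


Step 1: Apply the given crossing relation 2*a1 - a0 - a2 = 0 (mod 3).
  a2 = 2*a1 - a0 mod 3
  a2 = 2*1 - 1 mod 3
  a2 = 2 - 1 mod 3
  a2 = 1 mod 3 = 1
Step 2: The trefoil has determinant 3.
  Number of Fox p-colorings (p prime) is p^2 if p = 3, else p.
  Since p = 3 divides det = 3, the trefoil is 3-colorable.
  (Indeed for p = 3 any choice of a0, a1 extends to a valid coloring; the trial (a0, a1, a2) = (1, 1, 1) satisfies all three crossing relations.)
  Total colorings = 3^2 = 9
Step 3: a2 = 1, total Fox 3-colorings = 9

1


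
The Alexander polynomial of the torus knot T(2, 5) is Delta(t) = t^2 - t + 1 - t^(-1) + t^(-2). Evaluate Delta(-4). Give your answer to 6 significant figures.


Substituting t = -4 into Delta(t) = t^2 - t + 1 - t^(-1) + t^(-2):
Term values: (16) + (4) + (1) + (0.25) + (0.0625)
Sum = 21.3125
Rounded to 6 significant figures: 21.3125

21.3125


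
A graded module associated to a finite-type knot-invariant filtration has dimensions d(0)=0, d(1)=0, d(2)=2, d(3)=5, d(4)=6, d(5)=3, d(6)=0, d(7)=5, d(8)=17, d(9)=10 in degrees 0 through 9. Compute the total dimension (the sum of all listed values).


Total dimension = d(0) + d(1) + ... + d(9)
= 0 + 0 + 2 + 5 + 6 + 3 + 0 + 5 + 17 + 10
= 48

48


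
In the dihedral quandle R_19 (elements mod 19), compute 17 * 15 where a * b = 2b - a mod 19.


17 * 15 = 2*15 - 17 mod 19
= 30 - 17 mod 19
= 13 mod 19 = 13

13


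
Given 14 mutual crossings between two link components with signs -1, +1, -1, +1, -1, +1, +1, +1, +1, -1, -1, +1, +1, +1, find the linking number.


Step 1: Count positive crossings: 9
Step 2: Count negative crossings: 5
Step 3: Sum of signs = 9 - 5 = 4
Step 4: Linking number = sum/2 = 4/2 = 2

2


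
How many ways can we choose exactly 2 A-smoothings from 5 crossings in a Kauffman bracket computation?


We choose which 2 of 5 crossings get A-smoothings.
C(5, 2) = 5! / (2! * 3!)
= 10

10


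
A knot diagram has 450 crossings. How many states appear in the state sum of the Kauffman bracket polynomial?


Each crossing contributes 2 choices (A-smoothing or B-smoothing).
Total states = 2^450 = 2907354897182427562197295231552018137414565442749272241125960796722557152453591693304764202855054262243050086425064711734138406514458624

2907354897182427562197295231552018137414565442749272241125960796722557152453591693304764202855054262243050086425064711734138406514458624


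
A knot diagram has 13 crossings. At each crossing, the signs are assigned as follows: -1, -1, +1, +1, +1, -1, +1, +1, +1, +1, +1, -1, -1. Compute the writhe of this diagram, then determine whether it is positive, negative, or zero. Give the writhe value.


Step 1: Count positive crossings (+1).
Positive crossings: 8
Step 2: Count negative crossings (-1).
Negative crossings: 5
Step 3: Writhe = (positive) - (negative)
w = 8 - 5 = 3
Step 4: |w| = 3, and w is positive

3


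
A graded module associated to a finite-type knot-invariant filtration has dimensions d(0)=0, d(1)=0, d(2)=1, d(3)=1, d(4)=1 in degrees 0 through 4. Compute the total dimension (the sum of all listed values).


Total dimension = d(0) + d(1) + ... + d(4)
= 0 + 0 + 1 + 1 + 1
= 3

3


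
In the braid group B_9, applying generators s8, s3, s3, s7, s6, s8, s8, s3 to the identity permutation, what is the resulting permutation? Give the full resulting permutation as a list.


Starting with identity [1, 2, 3, 4, 5, 6, 7, 8, 9].
Apply generators in sequence:
  After s8: [1, 2, 3, 4, 5, 6, 7, 9, 8]
  After s3: [1, 2, 4, 3, 5, 6, 7, 9, 8]
  After s3: [1, 2, 3, 4, 5, 6, 7, 9, 8]
  After s7: [1, 2, 3, 4, 5, 6, 9, 7, 8]
  After s6: [1, 2, 3, 4, 5, 9, 6, 7, 8]
  After s8: [1, 2, 3, 4, 5, 9, 6, 8, 7]
  After s8: [1, 2, 3, 4, 5, 9, 6, 7, 8]
  After s3: [1, 2, 4, 3, 5, 9, 6, 7, 8]
Final permutation: [1, 2, 4, 3, 5, 9, 6, 7, 8]

[1, 2, 4, 3, 5, 9, 6, 7, 8]


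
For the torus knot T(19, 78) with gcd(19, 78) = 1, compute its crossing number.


For a torus knot T(p, q) with gcd(p,q)=1,
the crossing number is min(p*(q-1), q*(p-1)).
p*(q-1) = 19*77 = 1463
q*(p-1) = 78*18 = 1404
min(1463, 1404) = 1404

1404


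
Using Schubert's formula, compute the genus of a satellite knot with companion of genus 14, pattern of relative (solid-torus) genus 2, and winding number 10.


Schubert: g(satellite) = g_rel(pattern) + |winding| * g(companion),
where g_rel(pattern) is the genus of the pattern relative to the solid torus.
= 2 + 10 * 14
= 2 + 140 = 142

142


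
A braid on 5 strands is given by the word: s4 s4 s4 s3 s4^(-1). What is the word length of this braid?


The word length counts the number of generators (including inverses).
Listing each generator: s4, s4, s4, s3, s4^(-1)
There are 5 generators in this braid word.

5


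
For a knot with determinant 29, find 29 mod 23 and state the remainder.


Step 1: A knot is p-colorable if and only if p divides its determinant.
Step 2: Compute 29 mod 23.
29 = 1 * 23 + 6
Step 3: 29 mod 23 = 6
Step 4: The knot is 23-colorable: no

6


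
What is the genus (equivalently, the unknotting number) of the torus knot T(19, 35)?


For a torus knot T(p,q), both the unknotting number and genus equal (p-1)(q-1)/2.
= (19-1)(35-1)/2
= 18*34/2
= 612/2 = 306

306


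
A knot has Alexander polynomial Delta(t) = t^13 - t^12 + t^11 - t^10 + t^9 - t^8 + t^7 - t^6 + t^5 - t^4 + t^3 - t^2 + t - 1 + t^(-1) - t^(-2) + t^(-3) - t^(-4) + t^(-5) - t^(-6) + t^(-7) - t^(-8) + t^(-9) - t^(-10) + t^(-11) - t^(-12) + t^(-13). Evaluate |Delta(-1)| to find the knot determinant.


Step 1: The polynomial has 27 terms with alternating signs, exponents from 13 down to -13.
Step 2: Substitute t = -1. The i-th term has coefficient (-1)^i and exponent (m-i),
  so its value is (-1)^i * (-1)^(m-i) = (-1)^m = -1 for every i.
Step 3: All 27 terms equal -1, so Delta(-1) = 27 * (-1) = -27
Step 4: |Delta(-1)| = 27

27


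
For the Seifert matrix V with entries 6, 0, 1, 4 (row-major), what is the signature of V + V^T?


Step 1: V + V^T = [[12, 1], [1, 8]]
Step 2: trace = 20, det = 95
Step 3: Discriminant = 20^2 - 4*95 = 20
Step 4: Eigenvalues: 12.2361, 7.76393
Step 5: Signature = (# positive eigenvalues) - (# negative eigenvalues) = 2

2


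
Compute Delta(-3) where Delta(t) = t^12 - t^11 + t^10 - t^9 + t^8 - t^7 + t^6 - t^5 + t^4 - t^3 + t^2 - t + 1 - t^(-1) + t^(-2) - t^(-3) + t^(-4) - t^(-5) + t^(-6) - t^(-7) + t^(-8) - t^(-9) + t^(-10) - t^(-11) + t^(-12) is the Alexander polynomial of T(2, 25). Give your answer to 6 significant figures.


Substituting t = -3 into Delta(t) = t^12 - t^11 + t^10 - t^9 + t^8 - t^7 + t^6 - t^5 + t^4 - t^3 + t^2 - t + 1 - t^(-1) + t^(-2) - t^(-3) + t^(-4) - t^(-5) + t^(-6) - t^(-7) + t^(-8) - t^(-9) + t^(-10) - t^(-11) + t^(-12):
Term values: (531441) + (177147) + (59049) + (19683) + (6561) + (2187) + (729) + (243) + (81) + (27) + (9) + (3) + (1) + (0.333333) + (0.111111) + (0.037037) + (0.0123457) + (0.00411523) + (0.00137174) + (0.000457247) + (0.000152416) + (5.08053e-05) + (1.69351e-05) + (5.64503e-06) + (1.88168e-06)
Sum = 797161.5
Rounded to 6 significant figures: 797161

797161


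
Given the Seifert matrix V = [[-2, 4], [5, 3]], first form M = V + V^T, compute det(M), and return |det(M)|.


Step 1: Form V + V^T where V = [[-2, 4], [5, 3]]
  V^T = [[-2, 5], [4, 3]]
  V + V^T = [[-4, 9], [9, 6]]
Step 2: det(V + V^T) = (-4)*6 - 9*9
  = -24 - 81 = -105
Step 3: Knot determinant = |det(V + V^T)| = |-105| = 105

105


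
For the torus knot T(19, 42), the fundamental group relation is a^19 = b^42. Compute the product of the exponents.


The relation is a^19 = b^42.
Product of exponents = 19 * 42
= 798

798


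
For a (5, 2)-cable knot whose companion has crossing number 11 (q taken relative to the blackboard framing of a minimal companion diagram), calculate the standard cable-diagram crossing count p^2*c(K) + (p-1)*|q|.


Step 1: Each of the c(K) crossings of the companion diagram becomes p*p = p^2 crossings among the p parallel strands, and each of the |q| twists s_1 s_2 ... s_(p-1) adds (p-1) crossings.
  Crossings = p^2 * c(K) + (p-1)*|q|
Step 2: = 5^2 * 11 + (5-1)*2
Step 3: = 25*11 + 4*2
Step 4: = 275 + 8 = 283

283


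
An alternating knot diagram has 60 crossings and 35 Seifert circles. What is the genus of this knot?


For alternating knots, g = (c - s + 1)/2.
= (60 - 35 + 1)/2
= 26/2 = 13

13


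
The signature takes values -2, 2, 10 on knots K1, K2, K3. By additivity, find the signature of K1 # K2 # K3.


The signature is additive under connected sum.
signature(K1 # K2 # K3) = (-2) + (2) + (10)
= 10

10


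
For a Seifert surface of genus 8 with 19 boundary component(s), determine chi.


chi = 2 - 2g - b
= 2 - 2*8 - 19
= 2 - 16 - 19 = -33

-33


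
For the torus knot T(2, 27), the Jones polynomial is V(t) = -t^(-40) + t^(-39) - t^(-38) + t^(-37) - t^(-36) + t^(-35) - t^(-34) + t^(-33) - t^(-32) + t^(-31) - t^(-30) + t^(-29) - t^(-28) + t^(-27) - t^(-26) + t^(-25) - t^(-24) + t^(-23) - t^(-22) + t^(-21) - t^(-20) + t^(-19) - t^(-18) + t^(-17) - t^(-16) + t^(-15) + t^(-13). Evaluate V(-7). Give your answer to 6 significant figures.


Substituting t = -7 into V(t) = -t^(-40) + t^(-39) - t^(-38) + t^(-37) - t^(-36) + t^(-35) - t^(-34) + t^(-33) - t^(-32) + t^(-31) - t^(-30) + t^(-29) - t^(-28) + t^(-27) - t^(-26) + t^(-25) - t^(-24) + t^(-23) - t^(-22) + t^(-21) - t^(-20) + t^(-19) - t^(-18) + t^(-17) - t^(-16) + t^(-15) + t^(-13):
  (-)t^(-40) = -1.57065e-34
  (+)t^(-39) = -1.09945e-33
  (-)t^(-38) = -7.69617e-33
  (+)t^(-37) = -5.38732e-32
  (-)t^(-36) = -3.77112e-31
  (+)t^(-35) = -2.63979e-30
  (-)t^(-34) = -1.84785e-29
  (+)t^(-33) = -1.29349e-28
  (-)t^(-32) = -9.05446e-28
  (+)t^(-31) = -6.33812e-27
  (-)t^(-30) = -4.43669e-26
  (+)t^(-29) = -3.10568e-25
  (-)t^(-28) = -2.17398e-24
  (+)t^(-27) = -1.52178e-23
  (-)t^(-26) = -1.06525e-22
  (+)t^(-25) = -7.45674e-22
  (-)t^(-24) = -5.21972e-21
  (+)t^(-23) = -3.6538e-20
  (-)t^(-22) = -2.55766e-19
  (+)t^(-21) = -1.79036e-18
  (-)t^(-20) = -1.25325e-17
  (+)t^(-19) = -8.77278e-17
  (-)t^(-18) = -6.14095e-16
  (+)t^(-17) = -4.29866e-15
  (-)t^(-16) = -3.00906e-14
  (+)t^(-15) = -2.10634e-13
  (+)t^(-13) = -1.03211e-11
Sum = (-1.57065e-34) + (-1.09945e-33) + (-7.69617e-33) + (-5.38732e-32) + (-3.77112e-31) + (-2.63979e-30) + (-1.84785e-29) + (-1.29349e-28) + (-9.05446e-28) + (-6.33812e-27) + (-4.43669e-26) + (-3.10568e-25) + (-2.17398e-24) + (-1.52178e-23) + (-1.06525e-22) + (-7.45674e-22) + (-5.21972e-21) + (-3.6538e-20) + (-2.55766e-19) + (-1.79036e-18) + (-1.25325e-17) + (-8.77278e-17) + (-6.14095e-16) + (-4.29866e-15) + (-3.00906e-14) + (-2.10634e-13) + (-1.03211e-11)
= -1.056682816e-11
Rounded to 6 significant figures: -1.05668e-11

-1.05668e-11


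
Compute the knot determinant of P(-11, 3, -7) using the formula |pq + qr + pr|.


Step 1: Compute pq + qr + pr.
pq = (-11)*3 = -33
qr = 3*(-7) = -21
pr = (-11)*(-7) = 77
pq + qr + pr = -33 + (-21) + 77 = 23
Step 2: Take absolute value.
det(P(-11,3,-7)) = |23| = 23

23


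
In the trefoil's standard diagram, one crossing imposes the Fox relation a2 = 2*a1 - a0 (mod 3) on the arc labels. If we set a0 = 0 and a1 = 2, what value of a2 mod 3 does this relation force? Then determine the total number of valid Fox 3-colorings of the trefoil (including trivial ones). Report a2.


Step 1: Apply the given crossing relation 2*a1 - a0 - a2 = 0 (mod 3).
  a2 = 2*a1 - a0 mod 3
  a2 = 2*2 - 0 mod 3
  a2 = 4 - 0 mod 3
  a2 = 4 mod 3 = 1
Step 2: The trefoil has determinant 3.
  Number of Fox p-colorings (p prime) is p^2 if p = 3, else p.
  Since p = 3 divides det = 3, the trefoil is 3-colorable.
  (Indeed for p = 3 any choice of a0, a1 extends to a valid coloring; the trial (a0, a1, a2) = (0, 2, 1) satisfies all three crossing relations.)
  Total colorings = 3^2 = 9
Step 3: a2 = 1, total Fox 3-colorings = 9

1


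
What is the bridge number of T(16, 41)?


The bridge number of T(p,q) is min(p,q).
min(16, 41) = 16

16


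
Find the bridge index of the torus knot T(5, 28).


The bridge number of T(p,q) is min(p,q).
min(5, 28) = 5

5


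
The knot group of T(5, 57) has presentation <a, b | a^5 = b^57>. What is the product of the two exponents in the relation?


The relation is a^5 = b^57.
Product of exponents = 5 * 57
= 285

285


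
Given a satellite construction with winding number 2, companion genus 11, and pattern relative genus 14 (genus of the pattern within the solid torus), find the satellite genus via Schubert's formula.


Schubert: g(satellite) = g_rel(pattern) + |winding| * g(companion),
where g_rel(pattern) is the genus of the pattern relative to the solid torus.
= 14 + 2 * 11
= 14 + 22 = 36

36


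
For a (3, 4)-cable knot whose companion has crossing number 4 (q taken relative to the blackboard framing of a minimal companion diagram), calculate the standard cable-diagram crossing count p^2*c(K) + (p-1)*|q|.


Step 1: Each of the c(K) crossings of the companion diagram becomes p*p = p^2 crossings among the p parallel strands, and each of the |q| twists s_1 s_2 ... s_(p-1) adds (p-1) crossings.
  Crossings = p^2 * c(K) + (p-1)*|q|
Step 2: = 3^2 * 4 + (3-1)*4
Step 3: = 9*4 + 2*4
Step 4: = 36 + 8 = 44

44


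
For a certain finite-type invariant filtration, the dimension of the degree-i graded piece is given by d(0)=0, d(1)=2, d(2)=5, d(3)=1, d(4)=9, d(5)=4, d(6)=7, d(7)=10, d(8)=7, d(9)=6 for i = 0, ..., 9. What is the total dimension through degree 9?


Total dimension = d(0) + d(1) + ... + d(9)
= 0 + 2 + 5 + 1 + 9 + 4 + 7 + 10 + 7 + 6
= 51

51


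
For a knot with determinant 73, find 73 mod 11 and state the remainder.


Step 1: A knot is p-colorable if and only if p divides its determinant.
Step 2: Compute 73 mod 11.
73 = 6 * 11 + 7
Step 3: 73 mod 11 = 7
Step 4: The knot is 11-colorable: no

7


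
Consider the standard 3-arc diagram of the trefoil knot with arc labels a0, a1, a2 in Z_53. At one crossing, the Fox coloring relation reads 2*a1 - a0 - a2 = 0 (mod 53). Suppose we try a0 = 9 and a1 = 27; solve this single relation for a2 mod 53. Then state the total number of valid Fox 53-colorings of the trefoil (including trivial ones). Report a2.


Step 1: Apply the given crossing relation 2*a1 - a0 - a2 = 0 (mod 53).
  a2 = 2*a1 - a0 mod 53
  a2 = 2*27 - 9 mod 53
  a2 = 54 - 9 mod 53
  a2 = 45 mod 53 = 45
Step 2: The trefoil has determinant 3.
  Number of Fox p-colorings (p prime) is p^2 if p = 3, else p.
  Since 53 does not divide 3, only trivial (constant) colorings exist.
  (So the trial a0 = 9, a1 = 27 with a0 != a1 does NOT extend to a valid coloring of the whole trefoil: the other two crossing relations require 3*(a1 - a0) = 0 (mod 53), which fails.)
  Total colorings = 53
Step 3: a2 = 45, total Fox 53-colorings = 53

45


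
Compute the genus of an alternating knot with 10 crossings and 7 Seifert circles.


For alternating knots, g = (c - s + 1)/2.
= (10 - 7 + 1)/2
= 4/2 = 2

2


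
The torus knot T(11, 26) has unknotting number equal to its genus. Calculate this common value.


For a torus knot T(p,q), both the unknotting number and genus equal (p-1)(q-1)/2.
= (11-1)(26-1)/2
= 10*25/2
= 250/2 = 125

125


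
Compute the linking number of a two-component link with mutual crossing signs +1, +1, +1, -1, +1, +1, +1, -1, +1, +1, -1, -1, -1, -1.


Step 1: Count positive crossings: 8
Step 2: Count negative crossings: 6
Step 3: Sum of signs = 8 - 6 = 2
Step 4: Linking number = sum/2 = 2/2 = 1

1


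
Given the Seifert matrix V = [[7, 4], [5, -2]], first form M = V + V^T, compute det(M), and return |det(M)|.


Step 1: Form V + V^T where V = [[7, 4], [5, -2]]
  V^T = [[7, 5], [4, -2]]
  V + V^T = [[14, 9], [9, -4]]
Step 2: det(V + V^T) = 14*(-4) - 9*9
  = -56 - 81 = -137
Step 3: Knot determinant = |det(V + V^T)| = |-137| = 137

137


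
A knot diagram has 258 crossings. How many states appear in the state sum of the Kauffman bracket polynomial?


Each crossing contributes 2 choices (A-smoothing or B-smoothing).
Total states = 2^258 = 463168356949264781694283940034751631413079938662562256157830336031652518559744

463168356949264781694283940034751631413079938662562256157830336031652518559744


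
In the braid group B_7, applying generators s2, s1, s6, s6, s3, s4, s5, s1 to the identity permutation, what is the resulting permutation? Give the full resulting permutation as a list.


Starting with identity [1, 2, 3, 4, 5, 6, 7].
Apply generators in sequence:
  After s2: [1, 3, 2, 4, 5, 6, 7]
  After s1: [3, 1, 2, 4, 5, 6, 7]
  After s6: [3, 1, 2, 4, 5, 7, 6]
  After s6: [3, 1, 2, 4, 5, 6, 7]
  After s3: [3, 1, 4, 2, 5, 6, 7]
  After s4: [3, 1, 4, 5, 2, 6, 7]
  After s5: [3, 1, 4, 5, 6, 2, 7]
  After s1: [1, 3, 4, 5, 6, 2, 7]
Final permutation: [1, 3, 4, 5, 6, 2, 7]

[1, 3, 4, 5, 6, 2, 7]


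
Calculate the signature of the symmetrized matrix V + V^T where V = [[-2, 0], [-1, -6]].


Step 1: V + V^T = [[-4, -1], [-1, -12]]
Step 2: trace = -16, det = 47
Step 3: Discriminant = (-16)^2 - 4*47 = 68
Step 4: Eigenvalues: -3.87689, -12.1231
Step 5: Signature = (# positive eigenvalues) - (# negative eigenvalues) = -2

-2


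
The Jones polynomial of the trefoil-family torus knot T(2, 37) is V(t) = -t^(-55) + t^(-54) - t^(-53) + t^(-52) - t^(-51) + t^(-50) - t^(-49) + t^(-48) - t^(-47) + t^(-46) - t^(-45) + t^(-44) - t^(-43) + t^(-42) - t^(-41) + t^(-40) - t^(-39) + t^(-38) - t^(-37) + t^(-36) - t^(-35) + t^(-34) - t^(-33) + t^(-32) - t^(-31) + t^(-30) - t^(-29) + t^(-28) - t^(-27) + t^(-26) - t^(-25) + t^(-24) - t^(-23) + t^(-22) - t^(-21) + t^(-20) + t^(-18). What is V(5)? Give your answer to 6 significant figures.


Substituting t = 5 into V(t) = -t^(-55) + t^(-54) - t^(-53) + t^(-52) - t^(-51) + t^(-50) - t^(-49) + t^(-48) - t^(-47) + t^(-46) - t^(-45) + t^(-44) - t^(-43) + t^(-42) - t^(-41) + t^(-40) - t^(-39) + t^(-38) - t^(-37) + t^(-36) - t^(-35) + t^(-34) - t^(-33) + t^(-32) - t^(-31) + t^(-30) - t^(-29) + t^(-28) - t^(-27) + t^(-26) - t^(-25) + t^(-24) - t^(-23) + t^(-22) - t^(-21) + t^(-20) + t^(-18):
  (-)t^(-55) = -3.60288e-39
  (+)t^(-54) = 1.80144e-38
  (-)t^(-53) = -9.0072e-38
  (+)t^(-52) = 4.5036e-37
  (-)t^(-51) = -2.2518e-36
  (+)t^(-50) = 1.1259e-35
  (-)t^(-49) = -5.6295e-35
  (+)t^(-48) = 2.81475e-34
  (-)t^(-47) = -1.40737e-33
  (+)t^(-46) = 7.03687e-33
  (-)t^(-45) = -3.51844e-32
  (+)t^(-44) = 1.75922e-31
  (-)t^(-43) = -8.79609e-31
  (+)t^(-42) = 4.39805e-30
  (-)t^(-41) = -2.19902e-29
  (+)t^(-40) = 1.09951e-28
  (-)t^(-39) = -5.49756e-28
  (+)t^(-38) = 2.74878e-27
  (-)t^(-37) = -1.37439e-26
  (+)t^(-36) = 6.87195e-26
  (-)t^(-35) = -3.43597e-25
  (+)t^(-34) = 1.71799e-24
  (-)t^(-33) = -8.58993e-24
  (+)t^(-32) = 4.29497e-23
  (-)t^(-31) = -2.14748e-22
  (+)t^(-30) = 1.07374e-21
  (-)t^(-29) = -5.36871e-21
  (+)t^(-28) = 2.68435e-20
  (-)t^(-27) = -1.34218e-19
  (+)t^(-26) = 6.71089e-19
  (-)t^(-25) = -3.35544e-18
  (+)t^(-24) = 1.67772e-17
  (-)t^(-23) = -8.38861e-17
  (+)t^(-22) = 4.1943e-16
  (-)t^(-21) = -2.09715e-15
  (+)t^(-20) = 1.04858e-14
  (+)t^(-18) = 2.62144e-13
Sum = (-3.60288e-39) + (1.80144e-38) + (-9.0072e-38) + (4.5036e-37) + (-2.2518e-36) + (1.1259e-35) + (-5.6295e-35) + (2.81475e-34) + (-1.40737e-33) + (7.03687e-33) + (-3.51844e-32) + (1.75922e-31) + (-8.79609e-31) + (4.39805e-30) + (-2.19902e-29) + (1.09951e-28) + (-5.49756e-28) + (2.74878e-27) + (-1.37439e-26) + (6.87195e-26) + (-3.43597e-25) + (1.71799e-24) + (-8.58993e-24) + (4.29497e-23) + (-2.14748e-22) + (1.07374e-21) + (-5.36871e-21) + (2.68435e-20) + (-1.34218e-19) + (6.71089e-19) + (-3.35544e-18) + (1.67772e-17) + (-8.38861e-17) + (4.1943e-16) + (-2.09715e-15) + (1.04858e-14) + (2.62144e-13)
= 2.708821333e-13
Rounded to 6 significant figures: 2.70882e-13

2.70882e-13
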